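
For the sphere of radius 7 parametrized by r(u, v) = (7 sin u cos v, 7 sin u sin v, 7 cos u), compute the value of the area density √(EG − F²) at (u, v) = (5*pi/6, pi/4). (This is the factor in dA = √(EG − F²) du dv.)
√(EG − F²)|_{(5*pi/6, pi/4)} = 49/2

E = 49, F = 0, G = 49*sin(u)^2, so EG − F² = 2401*sin(u)^2. Taking the positive square root: √(EG − F²) = 49*Abs(sin(u)). At (u, v) = (5*pi/6, pi/4): 49/2.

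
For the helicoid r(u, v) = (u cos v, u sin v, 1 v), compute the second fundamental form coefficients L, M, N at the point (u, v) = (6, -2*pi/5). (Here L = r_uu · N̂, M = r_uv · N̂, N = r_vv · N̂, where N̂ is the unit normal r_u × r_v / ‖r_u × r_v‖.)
L = 0;  M = -sqrt(37)/37;  N = 0

Compute the unit normal N̂(u, v) = (sin(v)/sqrt(u^2 + 1), -cos(v)/sqrt(u^2 + 1), u/sqrt(u^2 + 1)), and the second partials r_uu, r_uv, r_vv. Take dot products:
  L(u, v) = r_uu · N̂ = 0,
  M(u, v) = r_uv · N̂ = -1/sqrt(u^2 + 1),
  N(u, v) = r_vv · N̂ = 0.
Evaluating at (u, v) = (6, -2*pi/5):
  L = 0, M = -sqrt(37)/37, N = 0.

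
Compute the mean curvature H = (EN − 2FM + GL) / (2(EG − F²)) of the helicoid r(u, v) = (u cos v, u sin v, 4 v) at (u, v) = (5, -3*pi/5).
H = 0

With E = 1, F = 0, G = u^2 + 16, L = 0, M = -4/sqrt(u^2 + 16), N = 0, assemble
  H = (EN − 2FM + GL) / (2(EG − F²)) = 0.
At (u, v) = (5, -3*pi/5): H = 0.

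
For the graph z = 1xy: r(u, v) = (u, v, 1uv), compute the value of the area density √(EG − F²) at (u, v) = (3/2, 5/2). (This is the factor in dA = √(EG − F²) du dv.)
√(EG − F²)|_{(3/2, 5/2)} = sqrt(38)/2

E = v^2 + 1, F = u*v, G = u^2 + 1, so EG − F² = u^2 + v^2 + 1. Taking the positive square root: √(EG − F²) = sqrt(u^2 + v^2 + 1). At (u, v) = (3/2, 5/2): sqrt(38)/2.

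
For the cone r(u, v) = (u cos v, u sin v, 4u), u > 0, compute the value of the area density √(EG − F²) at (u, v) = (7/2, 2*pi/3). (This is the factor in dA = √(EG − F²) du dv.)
√(EG − F²)|_{(7/2, 2*pi/3)} = 7*sqrt(17)/2

E = 17, F = 0, G = u^2, so EG − F² = 17*u^2. Taking the positive square root: √(EG − F²) = sqrt(17)*Abs(u). At (u, v) = (7/2, 2*pi/3): 7*sqrt(17)/2.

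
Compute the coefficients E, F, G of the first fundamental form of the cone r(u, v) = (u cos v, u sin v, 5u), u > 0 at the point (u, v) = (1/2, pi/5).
E = 26;  F = 0;  G = 1/4

Partials: r_u = (cos(v), sin(v), 5), r_v = (-u*sin(v), u*cos(v), 0). As functions of (u, v):
  E = r_u · r_u = 26,
  F = r_u · r_v = 0,
  G = r_v · r_v = u^2.
Evaluating at (u, v) = (1/2, pi/5): E = 26, F = 0, G = 1/4.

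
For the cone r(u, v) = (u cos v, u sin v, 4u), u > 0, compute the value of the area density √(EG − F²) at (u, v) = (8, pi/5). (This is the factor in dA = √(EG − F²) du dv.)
√(EG − F²)|_{(8, pi/5)} = 8*sqrt(17)

E = 17, F = 0, G = u^2, so EG − F² = 17*u^2. Taking the positive square root: √(EG − F²) = sqrt(17)*Abs(u). At (u, v) = (8, pi/5): 8*sqrt(17).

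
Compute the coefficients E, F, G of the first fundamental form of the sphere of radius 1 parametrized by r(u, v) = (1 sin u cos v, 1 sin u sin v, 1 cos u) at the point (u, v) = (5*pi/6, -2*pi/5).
E = 1;  F = 0;  G = 1/4

Partials: r_u = (cos(u)*cos(v), sin(v)*cos(u), -sin(u)), r_v = (-sin(u)*sin(v), sin(u)*cos(v), 0). As functions of (u, v):
  E = r_u · r_u = 1,
  F = r_u · r_v = 0,
  G = r_v · r_v = sin(u)^2.
Evaluating at (u, v) = (5*pi/6, -2*pi/5): E = 1, F = 0, G = 1/4.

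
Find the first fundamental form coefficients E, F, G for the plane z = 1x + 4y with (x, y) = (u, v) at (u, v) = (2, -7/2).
E = 2;  F = 4;  G = 17

Partials: r_u = (1, 0, 1), r_v = (0, 1, 4). As functions of (u, v):
  E = r_u · r_u = 2,
  F = r_u · r_v = 4,
  G = r_v · r_v = 17.
Evaluating at (u, v) = (2, -7/2): E = 2, F = 4, G = 17.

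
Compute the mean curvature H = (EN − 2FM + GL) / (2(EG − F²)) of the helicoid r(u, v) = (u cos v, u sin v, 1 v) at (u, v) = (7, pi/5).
H = 0

With E = 1, F = 0, G = u^2 + 1, L = 0, M = -1/sqrt(u^2 + 1), N = 0, assemble
  H = (EN − 2FM + GL) / (2(EG − F²)) = 0.
At (u, v) = (7, pi/5): H = 0.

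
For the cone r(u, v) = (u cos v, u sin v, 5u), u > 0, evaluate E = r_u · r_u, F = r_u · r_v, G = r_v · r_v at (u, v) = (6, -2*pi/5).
E = 26;  F = 0;  G = 36

Partials: r_u = (cos(v), sin(v), 5), r_v = (-u*sin(v), u*cos(v), 0). As functions of (u, v):
  E = r_u · r_u = 26,
  F = r_u · r_v = 0,
  G = r_v · r_v = u^2.
Evaluating at (u, v) = (6, -2*pi/5): E = 26, F = 0, G = 36.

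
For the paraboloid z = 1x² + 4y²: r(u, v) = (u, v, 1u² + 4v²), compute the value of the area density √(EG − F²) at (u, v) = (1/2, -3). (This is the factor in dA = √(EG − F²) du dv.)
√(EG − F²)|_{(1/2, -3)} = 17*sqrt(2)

E = 4*u^2 + 1, F = 16*u*v, G = 64*v^2 + 1, so EG − F² = 4*u^2 + 64*v^2 + 1. Taking the positive square root: √(EG − F²) = sqrt(4*u^2 + 64*v^2 + 1). At (u, v) = (1/2, -3): 17*sqrt(2).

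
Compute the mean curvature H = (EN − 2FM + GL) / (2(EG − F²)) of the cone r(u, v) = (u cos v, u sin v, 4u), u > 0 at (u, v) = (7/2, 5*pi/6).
H = 4*sqrt(17)/119

With E = 17, F = 0, G = u^2, L = 0, M = 0, N = 4*sqrt(17)*u^2/(17*Abs(u)), assemble
  H = (EN − 2FM + GL) / (2(EG − F²)) = 2*sqrt(17)/(17*Abs(u)).
At (u, v) = (7/2, 5*pi/6): H = 4*sqrt(17)/119.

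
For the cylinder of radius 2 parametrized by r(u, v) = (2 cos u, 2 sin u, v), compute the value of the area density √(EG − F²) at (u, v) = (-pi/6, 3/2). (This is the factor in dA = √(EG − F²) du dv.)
√(EG − F²)|_{(-pi/6, 3/2)} = 2

E = 4, F = 0, G = 1, so EG − F² = 4. Taking the positive square root: √(EG − F²) = 2. At (u, v) = (-pi/6, 3/2): 2.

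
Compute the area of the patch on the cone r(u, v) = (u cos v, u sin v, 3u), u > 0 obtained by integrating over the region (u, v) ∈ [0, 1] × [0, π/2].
Area = sqrt(10)*pi/4

Area = ∫∫ √(EG − F²) du dv with √(EG − F²) = sqrt(10)*Abs(u). Integrating over [0, 1] × [0, π/2] gives sqrt(10)*pi/4.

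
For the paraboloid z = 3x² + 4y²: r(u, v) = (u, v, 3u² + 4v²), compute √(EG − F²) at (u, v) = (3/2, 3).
√(EG − F²)|_{(3/2, 3)} = sqrt(658)

E = 36*u^2 + 1, F = 48*u*v, G = 64*v^2 + 1; EG − F² = 36*u^2 + 64*v^2 + 1; √(EG − F²) = sqrt(36*u^2 + 64*v^2 + 1). At the given point: sqrt(658).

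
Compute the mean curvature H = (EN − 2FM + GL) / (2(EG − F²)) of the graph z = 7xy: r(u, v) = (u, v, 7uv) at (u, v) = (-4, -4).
H = -5488*sqrt(1569)/2461761

With E = 49*v^2 + 1, F = 49*u*v, G = 49*u^2 + 1, L = 0, M = 7/sqrt(49*u^2 + 49*v^2 + 1), N = 0, assemble
  H = (EN − 2FM + GL) / (2(EG − F²)) = -343*u*v/(49*u^2 + 49*v^2 + 1)^(3/2).
At (u, v) = (-4, -4): H = -5488*sqrt(1569)/2461761.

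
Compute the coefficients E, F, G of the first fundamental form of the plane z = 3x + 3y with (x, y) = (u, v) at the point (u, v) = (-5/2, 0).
E = 10;  F = 9;  G = 10

Partials: r_u = (1, 0, 3), r_v = (0, 1, 3). As functions of (u, v):
  E = r_u · r_u = 10,
  F = r_u · r_v = 9,
  G = r_v · r_v = 10.
Evaluating at (u, v) = (-5/2, 0): E = 10, F = 9, G = 10.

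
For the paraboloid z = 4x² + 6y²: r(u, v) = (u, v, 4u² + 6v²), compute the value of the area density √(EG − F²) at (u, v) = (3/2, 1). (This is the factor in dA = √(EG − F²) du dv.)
√(EG − F²)|_{(3/2, 1)} = 17

E = 64*u^2 + 1, F = 96*u*v, G = 144*v^2 + 1, so EG − F² = 64*u^2 + 144*v^2 + 1. Taking the positive square root: √(EG − F²) = sqrt(64*u^2 + 144*v^2 + 1). At (u, v) = (3/2, 1): 17.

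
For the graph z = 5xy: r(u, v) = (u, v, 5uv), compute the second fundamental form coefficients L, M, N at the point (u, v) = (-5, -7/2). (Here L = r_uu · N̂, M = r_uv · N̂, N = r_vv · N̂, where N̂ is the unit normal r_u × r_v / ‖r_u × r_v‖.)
L = 0;  M = 10*sqrt(3729)/3729;  N = 0

Compute the unit normal N̂(u, v) = (-5*v/sqrt(25*u^2 + 25*v^2 + 1), -5*u/sqrt(25*u^2 + 25*v^2 + 1), 1/sqrt(25*u^2 + 25*v^2 + 1)), and the second partials r_uu, r_uv, r_vv. Take dot products:
  L(u, v) = r_uu · N̂ = 0,
  M(u, v) = r_uv · N̂ = 5/sqrt(25*u^2 + 25*v^2 + 1),
  N(u, v) = r_vv · N̂ = 0.
Evaluating at (u, v) = (-5, -7/2):
  L = 0, M = 10*sqrt(3729)/3729, N = 0.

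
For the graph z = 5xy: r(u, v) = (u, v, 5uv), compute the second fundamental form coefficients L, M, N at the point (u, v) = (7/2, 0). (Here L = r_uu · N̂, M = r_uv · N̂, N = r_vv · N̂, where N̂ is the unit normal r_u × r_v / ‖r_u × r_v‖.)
L = 0;  M = 10*sqrt(1229)/1229;  N = 0

Compute the unit normal N̂(u, v) = (-5*v/sqrt(25*u^2 + 25*v^2 + 1), -5*u/sqrt(25*u^2 + 25*v^2 + 1), 1/sqrt(25*u^2 + 25*v^2 + 1)), and the second partials r_uu, r_uv, r_vv. Take dot products:
  L(u, v) = r_uu · N̂ = 0,
  M(u, v) = r_uv · N̂ = 5/sqrt(25*u^2 + 25*v^2 + 1),
  N(u, v) = r_vv · N̂ = 0.
Evaluating at (u, v) = (7/2, 0):
  L = 0, M = 10*sqrt(1229)/1229, N = 0.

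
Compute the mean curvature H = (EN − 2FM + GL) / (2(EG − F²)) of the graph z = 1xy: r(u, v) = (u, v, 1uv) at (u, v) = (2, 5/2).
H = -8*sqrt(5)/135

With E = v^2 + 1, F = u*v, G = u^2 + 1, L = 0, M = 1/sqrt(u^2 + v^2 + 1), N = 0, assemble
  H = (EN − 2FM + GL) / (2(EG − F²)) = -u*v/(u^2 + v^2 + 1)^(3/2).
At (u, v) = (2, 5/2): H = -8*sqrt(5)/135.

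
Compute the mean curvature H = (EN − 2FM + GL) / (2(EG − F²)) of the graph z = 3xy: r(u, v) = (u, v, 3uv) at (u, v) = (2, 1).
H = -27*sqrt(46)/1058

With E = 9*v^2 + 1, F = 9*u*v, G = 9*u^2 + 1, L = 0, M = 3/sqrt(9*u^2 + 9*v^2 + 1), N = 0, assemble
  H = (EN − 2FM + GL) / (2(EG − F²)) = -27*u*v/(9*u^2 + 9*v^2 + 1)^(3/2).
At (u, v) = (2, 1): H = -27*sqrt(46)/1058.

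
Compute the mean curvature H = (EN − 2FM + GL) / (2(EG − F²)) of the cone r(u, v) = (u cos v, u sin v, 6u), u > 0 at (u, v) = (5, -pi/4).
H = 3*sqrt(37)/185

With E = 37, F = 0, G = u^2, L = 0, M = 0, N = 6*sqrt(37)*u^2/(37*Abs(u)), assemble
  H = (EN − 2FM + GL) / (2(EG − F²)) = 3*sqrt(37)/(37*Abs(u)).
At (u, v) = (5, -pi/4): H = 3*sqrt(37)/185.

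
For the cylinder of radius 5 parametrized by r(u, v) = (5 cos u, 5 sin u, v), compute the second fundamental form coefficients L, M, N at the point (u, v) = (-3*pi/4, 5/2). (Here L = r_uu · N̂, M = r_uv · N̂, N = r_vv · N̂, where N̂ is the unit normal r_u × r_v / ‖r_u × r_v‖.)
L = -5;  M = 0;  N = 0

Compute the unit normal N̂(u, v) = (cos(u), sin(u), 0), and the second partials r_uu, r_uv, r_vv. Take dot products:
  L(u, v) = r_uu · N̂ = -5,
  M(u, v) = r_uv · N̂ = 0,
  N(u, v) = r_vv · N̂ = 0.
Evaluating at (u, v) = (-3*pi/4, 5/2):
  L = -5, M = 0, N = 0.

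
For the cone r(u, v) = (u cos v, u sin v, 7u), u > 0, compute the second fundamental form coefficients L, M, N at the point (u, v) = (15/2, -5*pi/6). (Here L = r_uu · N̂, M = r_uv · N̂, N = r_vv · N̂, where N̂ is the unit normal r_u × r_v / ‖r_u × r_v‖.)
L = 0;  M = 0;  N = 21*sqrt(2)/4

Compute the unit normal N̂(u, v) = (-7*sqrt(2)*u*cos(v)/(10*Abs(u)), -7*sqrt(2)*u*sin(v)/(10*Abs(u)), sqrt(2)*u/(10*Abs(u))), and the second partials r_uu, r_uv, r_vv. Take dot products:
  L(u, v) = r_uu · N̂ = 0,
  M(u, v) = r_uv · N̂ = 0,
  N(u, v) = r_vv · N̂ = 7*sqrt(2)*u^2/(10*Abs(u)).
Evaluating at (u, v) = (15/2, -5*pi/6):
  L = 0, M = 0, N = 21*sqrt(2)/4.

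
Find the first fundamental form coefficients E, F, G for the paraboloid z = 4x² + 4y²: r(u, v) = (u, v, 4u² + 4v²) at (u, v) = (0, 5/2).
E = 1;  F = 0;  G = 401

Partials: r_u = (1, 0, 8*u), r_v = (0, 1, 8*v). As functions of (u, v):
  E = r_u · r_u = 64*u^2 + 1,
  F = r_u · r_v = 64*u*v,
  G = r_v · r_v = 64*v^2 + 1.
Evaluating at (u, v) = (0, 5/2): E = 1, F = 0, G = 401.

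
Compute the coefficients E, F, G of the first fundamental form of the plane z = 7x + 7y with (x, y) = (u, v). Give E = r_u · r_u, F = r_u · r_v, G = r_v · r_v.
E = 50;  F = 49;  G = 50

Compute partials: r_u = (1, 0, 7), r_v = (0, 1, 7). Then
  E = r_u · r_u = 50,
  F = r_u · r_v = 49,
  G = r_v · r_v = 50.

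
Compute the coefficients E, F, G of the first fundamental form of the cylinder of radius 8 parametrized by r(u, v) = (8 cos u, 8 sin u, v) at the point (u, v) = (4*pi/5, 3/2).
E = 64;  F = 0;  G = 1

Partials: r_u = (-8*sin(u), 8*cos(u), 0), r_v = (0, 0, 1). As functions of (u, v):
  E = r_u · r_u = 64,
  F = r_u · r_v = 0,
  G = r_v · r_v = 1.
Evaluating at (u, v) = (4*pi/5, 3/2): E = 64, F = 0, G = 1.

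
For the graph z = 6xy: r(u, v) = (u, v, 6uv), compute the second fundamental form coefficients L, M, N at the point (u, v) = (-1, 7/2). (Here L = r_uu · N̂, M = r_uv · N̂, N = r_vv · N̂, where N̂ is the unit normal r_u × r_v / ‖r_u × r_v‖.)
L = 0;  M = 3*sqrt(478)/239;  N = 0

Compute the unit normal N̂(u, v) = (-6*v/sqrt(36*u^2 + 36*v^2 + 1), -6*u/sqrt(36*u^2 + 36*v^2 + 1), 1/sqrt(36*u^2 + 36*v^2 + 1)), and the second partials r_uu, r_uv, r_vv. Take dot products:
  L(u, v) = r_uu · N̂ = 0,
  M(u, v) = r_uv · N̂ = 6/sqrt(36*u^2 + 36*v^2 + 1),
  N(u, v) = r_vv · N̂ = 0.
Evaluating at (u, v) = (-1, 7/2):
  L = 0, M = 3*sqrt(478)/239, N = 0.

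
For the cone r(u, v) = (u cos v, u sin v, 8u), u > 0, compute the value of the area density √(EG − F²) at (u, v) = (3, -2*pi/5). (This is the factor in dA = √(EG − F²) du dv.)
√(EG − F²)|_{(3, -2*pi/5)} = 3*sqrt(65)

E = 65, F = 0, G = u^2, so EG − F² = 65*u^2. Taking the positive square root: √(EG − F²) = sqrt(65)*Abs(u). At (u, v) = (3, -2*pi/5): 3*sqrt(65).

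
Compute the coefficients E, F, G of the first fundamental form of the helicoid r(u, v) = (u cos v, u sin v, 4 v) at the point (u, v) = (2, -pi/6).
E = 1;  F = 0;  G = 20

Partials: r_u = (cos(v), sin(v), 0), r_v = (-u*sin(v), u*cos(v), 4). As functions of (u, v):
  E = r_u · r_u = 1,
  F = r_u · r_v = 0,
  G = r_v · r_v = u^2 + 16.
Evaluating at (u, v) = (2, -pi/6): E = 1, F = 0, G = 20.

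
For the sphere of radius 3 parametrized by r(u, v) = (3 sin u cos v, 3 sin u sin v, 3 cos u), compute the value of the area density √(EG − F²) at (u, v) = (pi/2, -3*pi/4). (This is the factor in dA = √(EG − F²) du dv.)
√(EG − F²)|_{(pi/2, -3*pi/4)} = 9

E = 9, F = 0, G = 9*sin(u)^2, so EG − F² = 81*sin(u)^2. Taking the positive square root: √(EG − F²) = 9*Abs(sin(u)). At (u, v) = (pi/2, -3*pi/4): 9.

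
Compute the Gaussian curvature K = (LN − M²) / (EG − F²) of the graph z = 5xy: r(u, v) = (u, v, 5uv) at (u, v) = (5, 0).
K = -25/391876

Coefficients of the first fundamental form: E = 25*v^2 + 1, F = 25*u*v, G = 25*u^2 + 1.
Coefficients of the second fundamental form: L = 0, M = 5/sqrt(25*u^2 + 25*v^2 + 1), N = 0.
Assemble K = (LN − M²)/(EG − F²) = -25/(625*u^4 + 1250*u^2*v^2 + 50*u^2 + 625*v^4 + 50*v^2 + 1). At (u, v) = (5, 0): K = -25/391876.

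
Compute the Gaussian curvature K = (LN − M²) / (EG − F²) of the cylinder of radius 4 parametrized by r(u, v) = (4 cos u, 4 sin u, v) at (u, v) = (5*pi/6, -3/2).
K = 0

Coefficients of the first fundamental form: E = 16, F = 0, G = 1.
Coefficients of the second fundamental form: L = -4, M = 0, N = 0.
Assemble K = (LN − M²)/(EG − F²) = 0. At (u, v) = (5*pi/6, -3/2): K = 0.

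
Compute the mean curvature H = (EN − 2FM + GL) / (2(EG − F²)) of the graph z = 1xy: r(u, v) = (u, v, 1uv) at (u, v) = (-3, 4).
H = 3*sqrt(26)/169

With E = v^2 + 1, F = u*v, G = u^2 + 1, L = 0, M = 1/sqrt(u^2 + v^2 + 1), N = 0, assemble
  H = (EN − 2FM + GL) / (2(EG − F²)) = -u*v/(u^2 + v^2 + 1)^(3/2).
At (u, v) = (-3, 4): H = 3*sqrt(26)/169.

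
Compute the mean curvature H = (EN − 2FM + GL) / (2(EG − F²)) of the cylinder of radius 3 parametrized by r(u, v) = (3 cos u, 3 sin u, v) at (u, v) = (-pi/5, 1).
H = -1/6

With E = 9, F = 0, G = 1, L = -3, M = 0, N = 0, assemble
  H = (EN − 2FM + GL) / (2(EG − F²)) = -1/6.
At (u, v) = (-pi/5, 1): H = -1/6.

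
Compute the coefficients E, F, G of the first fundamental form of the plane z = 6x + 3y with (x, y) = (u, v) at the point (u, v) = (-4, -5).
E = 37;  F = 18;  G = 10

Partials: r_u = (1, 0, 6), r_v = (0, 1, 3). As functions of (u, v):
  E = r_u · r_u = 37,
  F = r_u · r_v = 18,
  G = r_v · r_v = 10.
Evaluating at (u, v) = (-4, -5): E = 37, F = 18, G = 10.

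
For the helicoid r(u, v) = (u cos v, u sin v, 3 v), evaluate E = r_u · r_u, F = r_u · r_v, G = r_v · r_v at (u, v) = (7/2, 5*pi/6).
E = 1;  F = 0;  G = 85/4

Partials: r_u = (cos(v), sin(v), 0), r_v = (-u*sin(v), u*cos(v), 3). As functions of (u, v):
  E = r_u · r_u = 1,
  F = r_u · r_v = 0,
  G = r_v · r_v = u^2 + 9.
Evaluating at (u, v) = (7/2, 5*pi/6): E = 1, F = 0, G = 85/4.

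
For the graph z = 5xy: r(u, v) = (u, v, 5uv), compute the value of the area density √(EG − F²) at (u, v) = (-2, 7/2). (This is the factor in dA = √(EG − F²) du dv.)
√(EG − F²)|_{(-2, 7/2)} = 3*sqrt(181)/2

E = 25*v^2 + 1, F = 25*u*v, G = 25*u^2 + 1, so EG − F² = 25*u^2 + 25*v^2 + 1. Taking the positive square root: √(EG − F²) = sqrt(25*u^2 + 25*v^2 + 1). At (u, v) = (-2, 7/2): 3*sqrt(181)/2.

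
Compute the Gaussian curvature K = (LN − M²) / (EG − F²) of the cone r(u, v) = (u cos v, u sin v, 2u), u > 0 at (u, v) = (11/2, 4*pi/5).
K = 0

Coefficients of the first fundamental form: E = 5, F = 0, G = u^2.
Coefficients of the second fundamental form: L = 0, M = 0, N = 2*sqrt(5)*u^2/(5*Abs(u)).
Assemble K = (LN − M²)/(EG − F²) = 0. At (u, v) = (11/2, 4*pi/5): K = 0.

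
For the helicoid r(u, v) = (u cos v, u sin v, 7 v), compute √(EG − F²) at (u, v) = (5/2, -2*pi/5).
√(EG − F²)|_{(5/2, -2*pi/5)} = sqrt(221)/2

E = 1, F = 0, G = u^2 + 49; EG − F² = u^2 + 49; √(EG − F²) = sqrt(u^2 + 49). At the given point: sqrt(221)/2.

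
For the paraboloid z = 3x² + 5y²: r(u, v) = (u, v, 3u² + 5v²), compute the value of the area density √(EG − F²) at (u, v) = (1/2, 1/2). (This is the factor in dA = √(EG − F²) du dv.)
√(EG − F²)|_{(1/2, 1/2)} = sqrt(35)

E = 36*u^2 + 1, F = 60*u*v, G = 100*v^2 + 1, so EG − F² = 36*u^2 + 100*v^2 + 1. Taking the positive square root: √(EG − F²) = sqrt(36*u^2 + 100*v^2 + 1). At (u, v) = (1/2, 1/2): sqrt(35).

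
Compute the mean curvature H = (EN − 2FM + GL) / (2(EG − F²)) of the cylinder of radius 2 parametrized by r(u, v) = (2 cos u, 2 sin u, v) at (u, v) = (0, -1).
H = -1/4

With E = 4, F = 0, G = 1, L = -2, M = 0, N = 0, assemble
  H = (EN − 2FM + GL) / (2(EG − F²)) = -1/4.
At (u, v) = (0, -1): H = -1/4.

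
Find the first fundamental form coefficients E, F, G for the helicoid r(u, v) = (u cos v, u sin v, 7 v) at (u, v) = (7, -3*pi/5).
E = 1;  F = 0;  G = 98

Partials: r_u = (cos(v), sin(v), 0), r_v = (-u*sin(v), u*cos(v), 7). As functions of (u, v):
  E = r_u · r_u = 1,
  F = r_u · r_v = 0,
  G = r_v · r_v = u^2 + 49.
Evaluating at (u, v) = (7, -3*pi/5): E = 1, F = 0, G = 98.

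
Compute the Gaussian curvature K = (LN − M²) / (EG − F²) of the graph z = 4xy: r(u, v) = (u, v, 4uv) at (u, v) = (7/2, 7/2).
K = -16/154449

Coefficients of the first fundamental form: E = 16*v^2 + 1, F = 16*u*v, G = 16*u^2 + 1.
Coefficients of the second fundamental form: L = 0, M = 4/sqrt(16*u^2 + 16*v^2 + 1), N = 0.
Assemble K = (LN − M²)/(EG − F²) = -16/(256*u^4 + 512*u^2*v^2 + 32*u^2 + 256*v^4 + 32*v^2 + 1). At (u, v) = (7/2, 7/2): K = -16/154449.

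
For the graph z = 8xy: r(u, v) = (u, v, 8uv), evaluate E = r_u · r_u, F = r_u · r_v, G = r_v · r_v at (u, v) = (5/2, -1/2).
E = 17;  F = -80;  G = 401

Partials: r_u = (1, 0, 8*v), r_v = (0, 1, 8*u). As functions of (u, v):
  E = r_u · r_u = 64*v^2 + 1,
  F = r_u · r_v = 64*u*v,
  G = r_v · r_v = 64*u^2 + 1.
Evaluating at (u, v) = (5/2, -1/2): E = 17, F = -80, G = 401.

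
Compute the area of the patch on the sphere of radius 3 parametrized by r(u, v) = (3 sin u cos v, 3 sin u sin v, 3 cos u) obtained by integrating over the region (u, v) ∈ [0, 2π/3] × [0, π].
Area = 27*pi/2

Area = ∫∫ √(EG − F²) du dv with √(EG − F²) = 9*Abs(sin(u)). Integrating over [0, 2π/3] × [0, π] gives 27*pi/2.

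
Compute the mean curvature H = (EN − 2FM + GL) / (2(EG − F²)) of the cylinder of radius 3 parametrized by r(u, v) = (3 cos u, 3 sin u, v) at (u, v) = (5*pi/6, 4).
H = -1/6

With E = 9, F = 0, G = 1, L = -3, M = 0, N = 0, assemble
  H = (EN − 2FM + GL) / (2(EG − F²)) = -1/6.
At (u, v) = (5*pi/6, 4): H = -1/6.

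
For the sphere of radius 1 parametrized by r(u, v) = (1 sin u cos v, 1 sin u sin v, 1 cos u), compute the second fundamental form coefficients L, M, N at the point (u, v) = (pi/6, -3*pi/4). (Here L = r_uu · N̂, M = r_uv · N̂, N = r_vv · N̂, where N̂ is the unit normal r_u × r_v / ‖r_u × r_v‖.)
L = -1;  M = 0;  N = -1/4

Compute the unit normal N̂(u, v) = (sin(u)^2*cos(v)/Abs(sin(u)), sin(u)^2*sin(v)/Abs(sin(u)), sin(2*u)/(2*Abs(sin(u)))), and the second partials r_uu, r_uv, r_vv. Take dot products:
  L(u, v) = r_uu · N̂ = -sin(u)/Abs(sin(u)),
  M(u, v) = r_uv · N̂ = 0,
  N(u, v) = r_vv · N̂ = -sin(u)^3/Abs(sin(u)).
Evaluating at (u, v) = (pi/6, -3*pi/4):
  L = -1, M = 0, N = -1/4.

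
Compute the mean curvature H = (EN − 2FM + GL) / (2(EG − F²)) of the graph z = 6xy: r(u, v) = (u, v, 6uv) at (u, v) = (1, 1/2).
H = -27*sqrt(46)/529

With E = 36*v^2 + 1, F = 36*u*v, G = 36*u^2 + 1, L = 0, M = 6/sqrt(36*u^2 + 36*v^2 + 1), N = 0, assemble
  H = (EN − 2FM + GL) / (2(EG − F²)) = -216*u*v/(36*u^2 + 36*v^2 + 1)^(3/2).
At (u, v) = (1, 1/2): H = -27*sqrt(46)/529.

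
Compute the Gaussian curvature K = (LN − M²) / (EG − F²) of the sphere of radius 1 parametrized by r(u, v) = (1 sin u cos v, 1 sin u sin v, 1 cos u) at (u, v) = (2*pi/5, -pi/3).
K = 1

Coefficients of the first fundamental form: E = 1, F = 0, G = sin(u)^2.
Coefficients of the second fundamental form: L = -sin(u)/Abs(sin(u)), M = 0, N = -sin(u)^3/Abs(sin(u)).
Assemble K = (LN − M²)/(EG − F²) = 1. At (u, v) = (2*pi/5, -pi/3): K = 1.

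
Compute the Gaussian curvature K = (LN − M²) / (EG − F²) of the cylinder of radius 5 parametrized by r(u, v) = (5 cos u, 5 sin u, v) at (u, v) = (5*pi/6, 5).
K = 0

Coefficients of the first fundamental form: E = 25, F = 0, G = 1.
Coefficients of the second fundamental form: L = -5, M = 0, N = 0.
Assemble K = (LN − M²)/(EG − F²) = 0. At (u, v) = (5*pi/6, 5): K = 0.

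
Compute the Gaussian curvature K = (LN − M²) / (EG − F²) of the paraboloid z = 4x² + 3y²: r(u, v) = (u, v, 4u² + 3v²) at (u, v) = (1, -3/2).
K = 12/5329

Coefficients of the first fundamental form: E = 64*u^2 + 1, F = 48*u*v, G = 36*v^2 + 1.
Coefficients of the second fundamental form: L = 8/sqrt(64*u^2 + 36*v^2 + 1), M = 0, N = 6/sqrt(64*u^2 + 36*v^2 + 1).
Assemble K = (LN − M²)/(EG − F²) = 48/(4096*u^4 + 4608*u^2*v^2 + 128*u^2 + 1296*v^4 + 72*v^2 + 1). At (u, v) = (1, -3/2): K = 12/5329.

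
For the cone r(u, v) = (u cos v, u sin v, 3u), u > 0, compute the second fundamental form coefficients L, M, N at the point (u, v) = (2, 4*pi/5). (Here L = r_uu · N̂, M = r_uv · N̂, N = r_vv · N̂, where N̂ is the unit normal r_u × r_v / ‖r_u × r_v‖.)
L = 0;  M = 0;  N = 3*sqrt(10)/5

Compute the unit normal N̂(u, v) = (-3*sqrt(10)*u*cos(v)/(10*Abs(u)), -3*sqrt(10)*u*sin(v)/(10*Abs(u)), sqrt(10)*u/(10*Abs(u))), and the second partials r_uu, r_uv, r_vv. Take dot products:
  L(u, v) = r_uu · N̂ = 0,
  M(u, v) = r_uv · N̂ = 0,
  N(u, v) = r_vv · N̂ = 3*sqrt(10)*u^2/(10*Abs(u)).
Evaluating at (u, v) = (2, 4*pi/5):
  L = 0, M = 0, N = 3*sqrt(10)/5.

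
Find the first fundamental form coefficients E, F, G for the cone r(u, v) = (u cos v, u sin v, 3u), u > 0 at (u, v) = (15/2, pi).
E = 10;  F = 0;  G = 225/4

Partials: r_u = (cos(v), sin(v), 3), r_v = (-u*sin(v), u*cos(v), 0). As functions of (u, v):
  E = r_u · r_u = 10,
  F = r_u · r_v = 0,
  G = r_v · r_v = u^2.
Evaluating at (u, v) = (15/2, pi): E = 10, F = 0, G = 225/4.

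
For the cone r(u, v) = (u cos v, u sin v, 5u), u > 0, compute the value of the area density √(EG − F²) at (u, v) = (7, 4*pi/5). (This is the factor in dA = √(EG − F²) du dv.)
√(EG − F²)|_{(7, 4*pi/5)} = 7*sqrt(26)

E = 26, F = 0, G = u^2, so EG − F² = 26*u^2. Taking the positive square root: √(EG − F²) = sqrt(26)*Abs(u). At (u, v) = (7, 4*pi/5): 7*sqrt(26).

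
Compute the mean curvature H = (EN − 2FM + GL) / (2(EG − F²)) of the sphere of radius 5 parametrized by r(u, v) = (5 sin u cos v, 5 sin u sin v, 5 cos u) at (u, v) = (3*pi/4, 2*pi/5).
H = -1/5

With E = 25, F = 0, G = 25*sin(u)^2, L = -5*sin(u)/Abs(sin(u)), M = 0, N = -5*sin(u)^3/Abs(sin(u)), assemble
  H = (EN − 2FM + GL) / (2(EG − F²)) = -sin(u)/(5*Abs(sin(u))).
At (u, v) = (3*pi/4, 2*pi/5): H = -1/5.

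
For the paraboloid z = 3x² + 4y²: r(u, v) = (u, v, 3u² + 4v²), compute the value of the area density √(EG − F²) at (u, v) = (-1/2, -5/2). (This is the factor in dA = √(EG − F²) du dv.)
√(EG − F²)|_{(-1/2, -5/2)} = sqrt(410)

E = 36*u^2 + 1, F = 48*u*v, G = 64*v^2 + 1, so EG − F² = 36*u^2 + 64*v^2 + 1. Taking the positive square root: √(EG − F²) = sqrt(36*u^2 + 64*v^2 + 1). At (u, v) = (-1/2, -5/2): sqrt(410).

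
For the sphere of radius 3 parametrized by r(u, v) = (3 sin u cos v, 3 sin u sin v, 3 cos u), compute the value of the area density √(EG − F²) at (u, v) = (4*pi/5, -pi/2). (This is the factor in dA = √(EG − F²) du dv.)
√(EG − F²)|_{(4*pi/5, -pi/2)} = 9*sqrt(10 - 2*sqrt(5))/4

E = 9, F = 0, G = 9*sin(u)^2, so EG − F² = 81*sin(u)^2. Taking the positive square root: √(EG − F²) = 9*Abs(sin(u)). At (u, v) = (4*pi/5, -pi/2): 9*sqrt(10 - 2*sqrt(5))/4.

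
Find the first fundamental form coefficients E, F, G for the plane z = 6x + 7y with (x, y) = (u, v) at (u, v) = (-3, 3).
E = 37;  F = 42;  G = 50

Partials: r_u = (1, 0, 6), r_v = (0, 1, 7). As functions of (u, v):
  E = r_u · r_u = 37,
  F = r_u · r_v = 42,
  G = r_v · r_v = 50.
Evaluating at (u, v) = (-3, 3): E = 37, F = 42, G = 50.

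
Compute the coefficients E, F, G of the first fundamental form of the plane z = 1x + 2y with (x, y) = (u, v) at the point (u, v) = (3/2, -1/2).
E = 2;  F = 2;  G = 5

Partials: r_u = (1, 0, 1), r_v = (0, 1, 2). As functions of (u, v):
  E = r_u · r_u = 2,
  F = r_u · r_v = 2,
  G = r_v · r_v = 5.
Evaluating at (u, v) = (3/2, -1/2): E = 2, F = 2, G = 5.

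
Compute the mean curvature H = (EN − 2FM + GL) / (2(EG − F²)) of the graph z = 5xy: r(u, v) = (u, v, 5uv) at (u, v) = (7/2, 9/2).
H = -7875*sqrt(3254)/5294258

With E = 25*v^2 + 1, F = 25*u*v, G = 25*u^2 + 1, L = 0, M = 5/sqrt(25*u^2 + 25*v^2 + 1), N = 0, assemble
  H = (EN − 2FM + GL) / (2(EG − F²)) = -125*u*v/(25*u^2 + 25*v^2 + 1)^(3/2).
At (u, v) = (7/2, 9/2): H = -7875*sqrt(3254)/5294258.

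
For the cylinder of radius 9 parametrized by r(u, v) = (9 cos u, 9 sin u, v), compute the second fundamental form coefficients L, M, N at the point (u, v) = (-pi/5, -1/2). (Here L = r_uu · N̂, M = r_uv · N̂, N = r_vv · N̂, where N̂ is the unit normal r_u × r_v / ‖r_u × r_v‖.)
L = -9;  M = 0;  N = 0

Compute the unit normal N̂(u, v) = (cos(u), sin(u), 0), and the second partials r_uu, r_uv, r_vv. Take dot products:
  L(u, v) = r_uu · N̂ = -9,
  M(u, v) = r_uv · N̂ = 0,
  N(u, v) = r_vv · N̂ = 0.
Evaluating at (u, v) = (-pi/5, -1/2):
  L = -9, M = 0, N = 0.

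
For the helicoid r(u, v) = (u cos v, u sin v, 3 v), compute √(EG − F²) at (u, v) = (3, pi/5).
√(EG − F²)|_{(3, pi/5)} = 3*sqrt(2)

E = 1, F = 0, G = u^2 + 9; EG − F² = u^2 + 9; √(EG − F²) = sqrt(u^2 + 9). At the given point: 3*sqrt(2).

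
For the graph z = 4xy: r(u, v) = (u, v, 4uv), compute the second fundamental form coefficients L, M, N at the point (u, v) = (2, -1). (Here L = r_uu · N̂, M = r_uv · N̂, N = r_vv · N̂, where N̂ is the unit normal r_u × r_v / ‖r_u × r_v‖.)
L = 0;  M = 4/9;  N = 0

Compute the unit normal N̂(u, v) = (-4*v/sqrt(16*u^2 + 16*v^2 + 1), -4*u/sqrt(16*u^2 + 16*v^2 + 1), 1/sqrt(16*u^2 + 16*v^2 + 1)), and the second partials r_uu, r_uv, r_vv. Take dot products:
  L(u, v) = r_uu · N̂ = 0,
  M(u, v) = r_uv · N̂ = 4/sqrt(16*u^2 + 16*v^2 + 1),
  N(u, v) = r_vv · N̂ = 0.
Evaluating at (u, v) = (2, -1):
  L = 0, M = 4/9, N = 0.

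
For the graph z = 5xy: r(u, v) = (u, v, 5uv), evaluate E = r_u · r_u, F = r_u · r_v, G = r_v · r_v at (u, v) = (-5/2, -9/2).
E = 2029/4;  F = 1125/4;  G = 629/4

Partials: r_u = (1, 0, 5*v), r_v = (0, 1, 5*u). As functions of (u, v):
  E = r_u · r_u = 25*v^2 + 1,
  F = r_u · r_v = 25*u*v,
  G = r_v · r_v = 25*u^2 + 1.
Evaluating at (u, v) = (-5/2, -9/2): E = 2029/4, F = 1125/4, G = 629/4.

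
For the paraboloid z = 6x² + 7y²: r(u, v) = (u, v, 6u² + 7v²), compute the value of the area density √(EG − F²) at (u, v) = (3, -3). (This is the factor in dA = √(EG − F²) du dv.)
√(EG − F²)|_{(3, -3)} = sqrt(3061)

E = 144*u^2 + 1, F = 168*u*v, G = 196*v^2 + 1, so EG − F² = 144*u^2 + 196*v^2 + 1. Taking the positive square root: √(EG − F²) = sqrt(144*u^2 + 196*v^2 + 1). At (u, v) = (3, -3): sqrt(3061).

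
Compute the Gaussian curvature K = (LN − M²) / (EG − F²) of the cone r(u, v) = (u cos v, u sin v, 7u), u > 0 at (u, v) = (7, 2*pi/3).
K = 0

Coefficients of the first fundamental form: E = 50, F = 0, G = u^2.
Coefficients of the second fundamental form: L = 0, M = 0, N = 7*sqrt(2)*u^2/(10*Abs(u)).
Assemble K = (LN − M²)/(EG − F²) = 0. At (u, v) = (7, 2*pi/3): K = 0.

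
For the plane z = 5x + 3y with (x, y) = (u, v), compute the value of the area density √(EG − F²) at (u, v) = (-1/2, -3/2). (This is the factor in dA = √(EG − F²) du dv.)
√(EG − F²)|_{(-1/2, -3/2)} = sqrt(35)

E = 26, F = 15, G = 10, so EG − F² = 35. Taking the positive square root: √(EG − F²) = sqrt(35). At (u, v) = (-1/2, -3/2): sqrt(35).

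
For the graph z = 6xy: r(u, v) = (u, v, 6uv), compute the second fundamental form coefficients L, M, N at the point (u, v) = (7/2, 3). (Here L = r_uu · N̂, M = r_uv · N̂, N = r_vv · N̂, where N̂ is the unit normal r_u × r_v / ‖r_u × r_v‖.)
L = 0;  M = 3*sqrt(766)/383;  N = 0

Compute the unit normal N̂(u, v) = (-6*v/sqrt(36*u^2 + 36*v^2 + 1), -6*u/sqrt(36*u^2 + 36*v^2 + 1), 1/sqrt(36*u^2 + 36*v^2 + 1)), and the second partials r_uu, r_uv, r_vv. Take dot products:
  L(u, v) = r_uu · N̂ = 0,
  M(u, v) = r_uv · N̂ = 6/sqrt(36*u^2 + 36*v^2 + 1),
  N(u, v) = r_vv · N̂ = 0.
Evaluating at (u, v) = (7/2, 3):
  L = 0, M = 3*sqrt(766)/383, N = 0.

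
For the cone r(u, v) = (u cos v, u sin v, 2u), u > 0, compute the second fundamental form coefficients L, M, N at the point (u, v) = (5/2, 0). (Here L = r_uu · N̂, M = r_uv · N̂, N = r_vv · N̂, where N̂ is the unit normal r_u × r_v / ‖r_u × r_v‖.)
L = 0;  M = 0;  N = sqrt(5)

Compute the unit normal N̂(u, v) = (-2*sqrt(5)*u*cos(v)/(5*Abs(u)), -2*sqrt(5)*u*sin(v)/(5*Abs(u)), sqrt(5)*u/(5*Abs(u))), and the second partials r_uu, r_uv, r_vv. Take dot products:
  L(u, v) = r_uu · N̂ = 0,
  M(u, v) = r_uv · N̂ = 0,
  N(u, v) = r_vv · N̂ = 2*sqrt(5)*u^2/(5*Abs(u)).
Evaluating at (u, v) = (5/2, 0):
  L = 0, M = 0, N = sqrt(5).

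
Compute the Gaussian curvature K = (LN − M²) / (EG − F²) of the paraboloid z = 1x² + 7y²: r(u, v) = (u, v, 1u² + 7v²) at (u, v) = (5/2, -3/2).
K = 28/218089

Coefficients of the first fundamental form: E = 4*u^2 + 1, F = 28*u*v, G = 196*v^2 + 1.
Coefficients of the second fundamental form: L = 2/sqrt(4*u^2 + 196*v^2 + 1), M = 0, N = 14/sqrt(4*u^2 + 196*v^2 + 1).
Assemble K = (LN − M²)/(EG − F²) = 28/(16*u^4 + 1568*u^2*v^2 + 8*u^2 + 38416*v^4 + 392*v^2 + 1). At (u, v) = (5/2, -3/2): K = 28/218089.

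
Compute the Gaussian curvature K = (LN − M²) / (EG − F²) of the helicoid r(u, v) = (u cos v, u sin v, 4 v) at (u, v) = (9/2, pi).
K = -256/21025

Coefficients of the first fundamental form: E = 1, F = 0, G = u^2 + 16.
Coefficients of the second fundamental form: L = 0, M = -4/sqrt(u^2 + 16), N = 0.
Assemble K = (LN − M²)/(EG − F²) = -16/(u^2 + 16)^2. At (u, v) = (9/2, pi): K = -256/21025.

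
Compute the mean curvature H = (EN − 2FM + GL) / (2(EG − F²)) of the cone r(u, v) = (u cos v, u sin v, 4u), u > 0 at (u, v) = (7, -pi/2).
H = 2*sqrt(17)/119

With E = 17, F = 0, G = u^2, L = 0, M = 0, N = 4*sqrt(17)*u^2/(17*Abs(u)), assemble
  H = (EN − 2FM + GL) / (2(EG − F²)) = 2*sqrt(17)/(17*Abs(u)).
At (u, v) = (7, -pi/2): H = 2*sqrt(17)/119.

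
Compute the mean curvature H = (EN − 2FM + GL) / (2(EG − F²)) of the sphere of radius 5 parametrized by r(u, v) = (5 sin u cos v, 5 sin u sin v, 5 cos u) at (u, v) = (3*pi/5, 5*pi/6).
H = -1/5

With E = 25, F = 0, G = 25*sin(u)^2, L = -5*sin(u)/Abs(sin(u)), M = 0, N = -5*sin(u)^3/Abs(sin(u)), assemble
  H = (EN − 2FM + GL) / (2(EG − F²)) = -sin(u)/(5*Abs(sin(u))).
At (u, v) = (3*pi/5, 5*pi/6): H = -1/5.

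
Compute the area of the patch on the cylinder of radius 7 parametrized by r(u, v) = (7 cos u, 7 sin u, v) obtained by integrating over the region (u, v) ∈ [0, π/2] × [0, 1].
Area = 7*pi/2

Area = ∫∫ √(EG − F²) du dv with √(EG − F²) = 7. Integrating over [0, π/2] × [0, 1] gives 7*pi/2.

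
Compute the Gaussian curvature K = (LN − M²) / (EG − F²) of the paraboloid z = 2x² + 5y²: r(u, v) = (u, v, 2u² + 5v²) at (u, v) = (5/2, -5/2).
K = 10/131769

Coefficients of the first fundamental form: E = 16*u^2 + 1, F = 40*u*v, G = 100*v^2 + 1.
Coefficients of the second fundamental form: L = 4/sqrt(16*u^2 + 100*v^2 + 1), M = 0, N = 10/sqrt(16*u^2 + 100*v^2 + 1).
Assemble K = (LN − M²)/(EG − F²) = 40/(256*u^4 + 3200*u^2*v^2 + 32*u^2 + 10000*v^4 + 200*v^2 + 1). At (u, v) = (5/2, -5/2): K = 10/131769.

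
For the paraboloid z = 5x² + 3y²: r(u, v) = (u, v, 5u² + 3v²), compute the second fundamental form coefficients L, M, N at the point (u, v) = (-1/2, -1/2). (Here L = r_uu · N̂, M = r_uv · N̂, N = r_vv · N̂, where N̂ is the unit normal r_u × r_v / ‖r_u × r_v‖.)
L = 2*sqrt(35)/7;  M = 0;  N = 6*sqrt(35)/35

Compute the unit normal N̂(u, v) = (-10*u/sqrt(100*u^2 + 36*v^2 + 1), -6*v/sqrt(100*u^2 + 36*v^2 + 1), 1/sqrt(100*u^2 + 36*v^2 + 1)), and the second partials r_uu, r_uv, r_vv. Take dot products:
  L(u, v) = r_uu · N̂ = 10/sqrt(100*u^2 + 36*v^2 + 1),
  M(u, v) = r_uv · N̂ = 0,
  N(u, v) = r_vv · N̂ = 6/sqrt(100*u^2 + 36*v^2 + 1).
Evaluating at (u, v) = (-1/2, -1/2):
  L = 2*sqrt(35)/7, M = 0, N = 6*sqrt(35)/35.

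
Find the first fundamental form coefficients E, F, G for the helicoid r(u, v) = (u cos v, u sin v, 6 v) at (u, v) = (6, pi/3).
E = 1;  F = 0;  G = 72

Partials: r_u = (cos(v), sin(v), 0), r_v = (-u*sin(v), u*cos(v), 6). As functions of (u, v):
  E = r_u · r_u = 1,
  F = r_u · r_v = 0,
  G = r_v · r_v = u^2 + 36.
Evaluating at (u, v) = (6, pi/3): E = 1, F = 0, G = 72.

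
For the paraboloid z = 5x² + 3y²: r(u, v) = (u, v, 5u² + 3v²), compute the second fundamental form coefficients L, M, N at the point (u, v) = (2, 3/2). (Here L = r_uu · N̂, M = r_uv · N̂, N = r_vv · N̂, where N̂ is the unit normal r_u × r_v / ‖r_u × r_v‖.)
L = 5*sqrt(482)/241;  M = 0;  N = 3*sqrt(482)/241

Compute the unit normal N̂(u, v) = (-10*u/sqrt(100*u^2 + 36*v^2 + 1), -6*v/sqrt(100*u^2 + 36*v^2 + 1), 1/sqrt(100*u^2 + 36*v^2 + 1)), and the second partials r_uu, r_uv, r_vv. Take dot products:
  L(u, v) = r_uu · N̂ = 10/sqrt(100*u^2 + 36*v^2 + 1),
  M(u, v) = r_uv · N̂ = 0,
  N(u, v) = r_vv · N̂ = 6/sqrt(100*u^2 + 36*v^2 + 1).
Evaluating at (u, v) = (2, 3/2):
  L = 5*sqrt(482)/241, M = 0, N = 3*sqrt(482)/241.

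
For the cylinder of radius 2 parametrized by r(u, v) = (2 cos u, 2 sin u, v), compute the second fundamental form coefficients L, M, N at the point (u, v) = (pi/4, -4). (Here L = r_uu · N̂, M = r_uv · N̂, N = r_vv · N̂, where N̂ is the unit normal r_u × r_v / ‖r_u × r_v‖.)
L = -2;  M = 0;  N = 0

Compute the unit normal N̂(u, v) = (cos(u), sin(u), 0), and the second partials r_uu, r_uv, r_vv. Take dot products:
  L(u, v) = r_uu · N̂ = -2,
  M(u, v) = r_uv · N̂ = 0,
  N(u, v) = r_vv · N̂ = 0.
Evaluating at (u, v) = (pi/4, -4):
  L = -2, M = 0, N = 0.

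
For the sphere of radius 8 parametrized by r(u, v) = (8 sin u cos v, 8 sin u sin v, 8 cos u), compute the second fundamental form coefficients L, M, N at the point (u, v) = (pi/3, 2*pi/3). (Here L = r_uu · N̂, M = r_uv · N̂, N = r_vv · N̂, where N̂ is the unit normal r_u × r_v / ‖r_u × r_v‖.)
L = -8;  M = 0;  N = -6

Compute the unit normal N̂(u, v) = (sin(u)^2*cos(v)/Abs(sin(u)), sin(u)^2*sin(v)/Abs(sin(u)), sin(2*u)/(2*Abs(sin(u)))), and the second partials r_uu, r_uv, r_vv. Take dot products:
  L(u, v) = r_uu · N̂ = -8*sin(u)/Abs(sin(u)),
  M(u, v) = r_uv · N̂ = 0,
  N(u, v) = r_vv · N̂ = -8*sin(u)^3/Abs(sin(u)).
Evaluating at (u, v) = (pi/3, 2*pi/3):
  L = -8, M = 0, N = -6.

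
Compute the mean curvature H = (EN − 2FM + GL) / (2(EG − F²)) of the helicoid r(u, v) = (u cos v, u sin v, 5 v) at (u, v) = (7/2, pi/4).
H = 0

With E = 1, F = 0, G = u^2 + 25, L = 0, M = -5/sqrt(u^2 + 25), N = 0, assemble
  H = (EN − 2FM + GL) / (2(EG − F²)) = 0.
At (u, v) = (7/2, pi/4): H = 0.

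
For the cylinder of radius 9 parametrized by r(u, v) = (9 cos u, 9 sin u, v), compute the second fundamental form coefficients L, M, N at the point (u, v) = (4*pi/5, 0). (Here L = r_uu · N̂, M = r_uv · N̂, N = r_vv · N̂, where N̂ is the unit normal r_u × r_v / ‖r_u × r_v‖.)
L = -9;  M = 0;  N = 0

Compute the unit normal N̂(u, v) = (cos(u), sin(u), 0), and the second partials r_uu, r_uv, r_vv. Take dot products:
  L(u, v) = r_uu · N̂ = -9,
  M(u, v) = r_uv · N̂ = 0,
  N(u, v) = r_vv · N̂ = 0.
Evaluating at (u, v) = (4*pi/5, 0):
  L = -9, M = 0, N = 0.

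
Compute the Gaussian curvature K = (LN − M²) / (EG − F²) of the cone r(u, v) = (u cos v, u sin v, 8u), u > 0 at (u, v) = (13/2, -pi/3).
K = 0

Coefficients of the first fundamental form: E = 65, F = 0, G = u^2.
Coefficients of the second fundamental form: L = 0, M = 0, N = 8*sqrt(65)*u^2/(65*Abs(u)).
Assemble K = (LN − M²)/(EG − F²) = 0. At (u, v) = (13/2, -pi/3): K = 0.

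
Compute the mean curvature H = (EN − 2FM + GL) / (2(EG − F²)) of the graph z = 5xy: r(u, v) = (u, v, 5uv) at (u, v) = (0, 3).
H = 0

With E = 25*v^2 + 1, F = 25*u*v, G = 25*u^2 + 1, L = 0, M = 5/sqrt(25*u^2 + 25*v^2 + 1), N = 0, assemble
  H = (EN − 2FM + GL) / (2(EG − F²)) = -125*u*v/(25*u^2 + 25*v^2 + 1)^(3/2).
At (u, v) = (0, 3): H = 0.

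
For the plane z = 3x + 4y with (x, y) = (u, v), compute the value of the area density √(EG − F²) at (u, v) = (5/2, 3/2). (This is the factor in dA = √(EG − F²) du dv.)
√(EG − F²)|_{(5/2, 3/2)} = sqrt(26)

E = 10, F = 12, G = 17, so EG − F² = 26. Taking the positive square root: √(EG − F²) = sqrt(26). At (u, v) = (5/2, 3/2): sqrt(26).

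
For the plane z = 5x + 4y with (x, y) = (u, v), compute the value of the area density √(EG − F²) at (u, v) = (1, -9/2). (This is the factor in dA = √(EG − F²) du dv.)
√(EG − F²)|_{(1, -9/2)} = sqrt(42)

E = 26, F = 20, G = 17, so EG − F² = 42. Taking the positive square root: √(EG − F²) = sqrt(42). At (u, v) = (1, -9/2): sqrt(42).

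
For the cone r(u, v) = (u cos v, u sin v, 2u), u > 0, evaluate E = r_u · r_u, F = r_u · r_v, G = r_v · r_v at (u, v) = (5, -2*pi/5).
E = 5;  F = 0;  G = 25

Partials: r_u = (cos(v), sin(v), 2), r_v = (-u*sin(v), u*cos(v), 0). As functions of (u, v):
  E = r_u · r_u = 5,
  F = r_u · r_v = 0,
  G = r_v · r_v = u^2.
Evaluating at (u, v) = (5, -2*pi/5): E = 5, F = 0, G = 25.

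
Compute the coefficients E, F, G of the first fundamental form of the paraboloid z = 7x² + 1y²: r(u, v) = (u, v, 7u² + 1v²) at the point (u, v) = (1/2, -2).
E = 50;  F = -28;  G = 17

Partials: r_u = (1, 0, 14*u), r_v = (0, 1, 2*v). As functions of (u, v):
  E = r_u · r_u = 196*u^2 + 1,
  F = r_u · r_v = 28*u*v,
  G = r_v · r_v = 4*v^2 + 1.
Evaluating at (u, v) = (1/2, -2): E = 50, F = -28, G = 17.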